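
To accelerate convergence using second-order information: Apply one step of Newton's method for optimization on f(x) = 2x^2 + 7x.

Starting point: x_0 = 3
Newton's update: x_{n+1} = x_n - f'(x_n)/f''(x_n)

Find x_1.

f(x) = 2x^2 + 7x
f'(x) = 4x + (7), f''(x) = 4
Newton step: x_1 = x_0 - f'(x_0)/f''(x_0)
f'(3) = 19
x_1 = 3 - 19/4 = -7/4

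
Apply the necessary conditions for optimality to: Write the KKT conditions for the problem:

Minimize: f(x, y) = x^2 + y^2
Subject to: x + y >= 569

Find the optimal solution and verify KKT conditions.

KKT conditions for min x^2 + y^2 s.t. x + y >= 569:
Stationarity: 2x = mu, 2y = mu
So x = y = mu/2.
Complementary slackness: mu*(x + y - 569) = 0
Primal feasibility: x + y >= 569; dual feasibility: mu >= 0
If mu = 0 then x = y = 0, but 0 + 0 < 569 is infeasible, so the constraint is active.
Constraint active: x + y = 2*(mu/2) = 569 => mu = 569
x = y = 569/2, f = 323761/2
Verify: stationarity 2*(569/2) = 569 = mu; primal 569/2 + 569/2 = 569 >= 569; dual mu = 569 >= 0; complementary slackness 569*(569 - 569) = 0. All KKT conditions hold.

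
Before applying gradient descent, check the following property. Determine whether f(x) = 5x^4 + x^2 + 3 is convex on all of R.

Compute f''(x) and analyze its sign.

f(x) = 5x^4 + x^2 + 3
f'(x) = 20x^3 + 2x
f''(x) = 60x^2 + 2
f''(x) = 60x^2 + 2 >= 2 > 0 for all x
Therefore, f is convex on R.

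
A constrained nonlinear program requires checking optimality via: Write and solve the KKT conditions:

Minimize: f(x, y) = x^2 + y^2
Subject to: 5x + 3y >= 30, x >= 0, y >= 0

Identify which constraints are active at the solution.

KKT conditions for min x^2 + y^2 s.t. 5x + 3y >= 30, x >= 0, y >= 0:
Stationarity: 2x = mu*5 + mu_x, 2y = mu*3 + mu_y, with mu, mu_x, mu_y >= 0
Complementary slackness: mu*(5x + 3y - 30) = 0, mu_x*x = 0, mu_y*y = 0
(0, 0) is infeasible (5*0 + 3*0 < 30), so if mu = 0 stationarity would force x = mu_x/2 >= 0, y = mu_y/2 >= 0 with mu_x*x = mu_y*y = 0, i.e. x = y = 0: contradiction. Hence mu > 0 and 5x + 3y = 30 is active.
Try x > 0, y > 0 (so mu_x = mu_y = 0): x = 5*mu/2, y = 3*mu/2
Substitute: 5*(5*mu/2) + 3*(3*mu/2) = 30
  mu*34/2 = 30 => mu = 30/17
x* = 75/17 > 0, y* = 45/17 > 0, consistent with mu_x = mu_y = 0.
f is convex and the constraints are linear, so this KKT point is the global minimum.
f* = 450/17
Active constraints: 5x + 3y >= 30 (holds with equality, mu = 30/17 > 0); x >= 0 and y >= 0 are inactive (mu_x = mu_y = 0).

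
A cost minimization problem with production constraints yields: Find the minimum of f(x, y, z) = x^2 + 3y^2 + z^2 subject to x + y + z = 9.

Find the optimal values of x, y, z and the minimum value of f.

Using Lagrange multipliers on f = x^2 + 3y^2 + z^2 with constraint x + y + z = 9:
Conditions: 2*1*x = lambda, 2*3*y = lambda, 2*1*z = lambda
So x = lambda/2, y = lambda/6, z = lambda/2
Substituting into constraint: lambda * (7/6) = 9
lambda = 54/7
x = 27/7, y = 9/7, z = 27/7
Minimum value = 243/7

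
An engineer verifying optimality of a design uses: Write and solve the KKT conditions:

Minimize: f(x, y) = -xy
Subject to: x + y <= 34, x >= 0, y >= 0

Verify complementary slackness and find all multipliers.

Problem: min -xy s.t. x + y <= 34 (multiplier lambda), x >= 0 (mu_x), y >= 0 (mu_y)
KKT stationarity: -y + lambda - mu_x = 0, -x + lambda - mu_y = 0, with lambda, mu_x, mu_y >= 0
Complementary slackness: lambda*(x + y - 34) = 0, mu_x*x = 0, mu_y*y = 0
If lambda = 0: y = -mu_x <= 0 and x = -mu_y <= 0 force x = y = 0 with f = 0; but x = y = 17 is feasible with f = -289 < 0, so this is not the minimum. Hence lambda > 0 and x + y = 34.
Try x > 0, y > 0 (so mu_x = mu_y = 0): y = lambda, x = lambda => x = y = lambda
x + y = 34 => 2*lambda = 34 => lambda = 17
x* = y* = 17 > 0, consistent with mu_x = mu_y = 0.
(Any feasible point with x = 0 or y = 0 has f = 0 > -289, so the minimum is not on those boundaries.)
min(-xy) = -289 (i.e. max xy = 289)
Multipliers: lambda = 17, mu_x = 0, mu_y = 0
Complementary slackness: lambda*(x + y - 34) = 17*(17 + 17 - 34) = 0, mu_x*x = 0*17 = 0, mu_y*y = 0*17 = 0. Satisfied.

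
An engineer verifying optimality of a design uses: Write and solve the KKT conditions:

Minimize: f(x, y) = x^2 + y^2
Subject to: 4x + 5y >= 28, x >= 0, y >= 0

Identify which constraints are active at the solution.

KKT conditions for min x^2 + y^2 s.t. 4x + 5y >= 28, x >= 0, y >= 0:
Stationarity: 2x = mu*4 + mu_x, 2y = mu*5 + mu_y, with mu, mu_x, mu_y >= 0
Complementary slackness: mu*(4x + 5y - 28) = 0, mu_x*x = 0, mu_y*y = 0
(0, 0) is infeasible (4*0 + 5*0 < 28), so if mu = 0 stationarity would force x = mu_x/2 >= 0, y = mu_y/2 >= 0 with mu_x*x = mu_y*y = 0, i.e. x = y = 0: contradiction. Hence mu > 0 and 4x + 5y = 28 is active.
Try x > 0, y > 0 (so mu_x = mu_y = 0): x = 4*mu/2, y = 5*mu/2
Substitute: 4*(4*mu/2) + 5*(5*mu/2) = 28
  mu*41/2 = 28 => mu = 56/41
x* = 112/41 > 0, y* = 140/41 > 0, consistent with mu_x = mu_y = 0.
f is convex and the constraints are linear, so this KKT point is the global minimum.
f* = 784/41
Active constraints: 4x + 5y >= 28 (holds with equality, mu = 56/41 > 0); x >= 0 and y >= 0 are inactive (mu_x = mu_y = 0).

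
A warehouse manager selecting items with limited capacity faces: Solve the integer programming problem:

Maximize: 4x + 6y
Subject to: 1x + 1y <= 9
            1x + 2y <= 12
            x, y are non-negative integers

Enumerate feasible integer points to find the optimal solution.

Constraint 1: 1x + 1y <= 9
Constraint 2: 1x + 2y <= 12
Feasible x range (need y >= 0): 0 <= x <= min(9/1, 12/1) => x in {0, ..., 9}.
Enumerate feasible integer points row by row (the coefficient of y is 6 > 0, so for each x the largest feasible y gives the best value):
  x = 0: y <= min((9 - 1*0)/1, (12 - 1*0)/2) => y in {0, ..., 6}; best 4*0 + 6*6 = 36
  x = 1: y <= min((9 - 1*1)/1, (12 - 1*1)/2) => y in {0, ..., 5}; best 4*1 + 6*5 = 34
  x = 2: y <= min((9 - 1*2)/1, (12 - 1*2)/2) => y in {0, ..., 5}; best 4*2 + 6*5 = 38
  x = 3: y <= min((9 - 1*3)/1, (12 - 1*3)/2) => y in {0, ..., 4}; best 4*3 + 6*4 = 36
  x = 4: y <= min((9 - 1*4)/1, (12 - 1*4)/2) => y in {0, ..., 4}; best 4*4 + 6*4 = 40
  x = 5: y <= min((9 - 1*5)/1, (12 - 1*5)/2) => y in {0, ..., 3}; best 4*5 + 6*3 = 38
  x = 6: y <= min((9 - 1*6)/1, (12 - 1*6)/2) => y in {0, ..., 3}; best 4*6 + 6*3 = 42
  x = 7: y <= min((9 - 1*7)/1, (12 - 1*7)/2) => y in {0, ..., 2}; best 4*7 + 6*2 = 40
  x = 8: y <= min((9 - 1*8)/1, (12 - 1*8)/2) => y in {0, ..., 1}; best 4*8 + 6*1 = 38
  x = 9: y <= min((9 - 1*9)/1, (12 - 1*9)/2) => y in {0}; best 4*9 + 6*0 = 36
The maximum 4x + 6y = 42 is achieved at x = 6, y = 3.
Check: 1*6 + 1*3 = 9 <= 9 and 1*6 + 2*3 = 12 <= 12.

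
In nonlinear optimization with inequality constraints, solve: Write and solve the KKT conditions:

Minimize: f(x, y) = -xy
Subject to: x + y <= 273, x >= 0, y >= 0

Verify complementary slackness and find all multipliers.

Problem: min -xy s.t. x + y <= 273 (multiplier lambda), x >= 0 (mu_x), y >= 0 (mu_y)
KKT stationarity: -y + lambda - mu_x = 0, -x + lambda - mu_y = 0, with lambda, mu_x, mu_y >= 0
Complementary slackness: lambda*(x + y - 273) = 0, mu_x*x = 0, mu_y*y = 0
If lambda = 0: y = -mu_x <= 0 and x = -mu_y <= 0 force x = y = 0 with f = 0; but x = y = 273/2 is feasible with f = -74529/4 < 0, so this is not the minimum. Hence lambda > 0 and x + y = 273.
Try x > 0, y > 0 (so mu_x = mu_y = 0): y = lambda, x = lambda => x = y = lambda
x + y = 273 => 2*lambda = 273 => lambda = 273/2
x* = y* = 273/2 > 0, consistent with mu_x = mu_y = 0.
(Any feasible point with x = 0 or y = 0 has f = 0 > -74529/4, so the minimum is not on those boundaries.)
min(-xy) = -74529/4 (i.e. max xy = 74529/4)
Multipliers: lambda = 273/2, mu_x = 0, mu_y = 0
Complementary slackness: lambda*(x + y - 273) = 273/2*(273/2 + 273/2 - 273) = 0, mu_x*x = 0*273/2 = 0, mu_y*y = 0*273/2 = 0. Satisfied.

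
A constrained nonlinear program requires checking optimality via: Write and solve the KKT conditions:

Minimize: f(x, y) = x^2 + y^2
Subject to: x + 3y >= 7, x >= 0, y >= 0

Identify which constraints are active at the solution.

KKT conditions for min x^2 + y^2 s.t. 1x + 3y >= 7, x >= 0, y >= 0:
Stationarity: 2x = mu*1 + mu_x, 2y = mu*3 + mu_y, with mu, mu_x, mu_y >= 0
Complementary slackness: mu*(x + 3y - 7) = 0, mu_x*x = 0, mu_y*y = 0
(0, 0) is infeasible (1*0 + 3*0 < 7), so if mu = 0 stationarity would force x = mu_x/2 >= 0, y = mu_y/2 >= 0 with mu_x*x = mu_y*y = 0, i.e. x = y = 0: contradiction. Hence mu > 0 and x + 3y = 7 is active.
Try x > 0, y > 0 (so mu_x = mu_y = 0): x = 1*mu/2, y = 3*mu/2
Substitute: 1*(1*mu/2) + 3*(3*mu/2) = 7
  mu*10/2 = 7 => mu = 7/5
x* = 7/10 > 0, y* = 21/10 > 0, consistent with mu_x = mu_y = 0.
f is convex and the constraints are linear, so this KKT point is the global minimum.
f* = 49/10
Active constraints: x + 3y >= 7 (holds with equality, mu = 7/5 > 0); x >= 0 and y >= 0 are inactive (mu_x = mu_y = 0).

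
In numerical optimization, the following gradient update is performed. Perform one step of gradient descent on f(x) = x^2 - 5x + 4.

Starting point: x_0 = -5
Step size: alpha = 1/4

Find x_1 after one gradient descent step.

f(x) = x^2 - 5x + 4
f'(x) = 2x - 5
f'(-5) = 2*-5 + (-5) = -15
x_1 = x_0 - alpha * f'(x_0) = -5 - 1/4 * -15 = -5/4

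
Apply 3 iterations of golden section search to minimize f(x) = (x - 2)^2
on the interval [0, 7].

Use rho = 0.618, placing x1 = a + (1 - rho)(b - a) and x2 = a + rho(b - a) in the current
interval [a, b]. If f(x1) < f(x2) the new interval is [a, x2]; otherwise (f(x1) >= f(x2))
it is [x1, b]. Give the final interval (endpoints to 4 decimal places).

Golden section search for min of f(x) = (x - 2)^2 on [0, 7].
Each step: x1 = a + (1 - rho)(b - a), x2 = a + rho(b - a); if f(x1) < f(x2) keep [a, x2], otherwise keep [x1, b].
Step 1: [0.0000, 7.0000], x1=2.6740 (f=0.4543), x2=4.3260 (f=5.4103); f(x1) < f(x2) => keep [0.0000, 4.3260]
Step 2: [0.0000, 4.3260], x1=1.6525 (f=0.1207), x2=2.6735 (f=0.4536); f(x1) < f(x2) => keep [0.0000, 2.6735]
Step 3: [0.0000, 2.6735], x1=1.0213 (f=0.9579), x2=1.6522 (f=0.1210); f(x1) > f(x2) => keep [1.0213, 2.6735]
Final interval: [1.0213, 2.6735]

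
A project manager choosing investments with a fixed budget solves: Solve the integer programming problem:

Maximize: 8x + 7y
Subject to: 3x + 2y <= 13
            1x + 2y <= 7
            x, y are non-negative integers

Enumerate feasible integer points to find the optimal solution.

Constraint 1: 3x + 2y <= 13
Constraint 2: 1x + 2y <= 7
Feasible x range (need y >= 0): 0 <= x <= min(13/3, 7/1) => x in {0, ..., 4}.
Enumerate feasible integer points row by row (the coefficient of y is 7 > 0, so for each x the largest feasible y gives the best value):
  x = 0: y <= min((13 - 3*0)/2, (7 - 1*0)/2) => y in {0, ..., 3}; best 8*0 + 7*3 = 21
  x = 1: y <= min((13 - 3*1)/2, (7 - 1*1)/2) => y in {0, ..., 3}; best 8*1 + 7*3 = 29
  x = 2: y <= min((13 - 3*2)/2, (7 - 1*2)/2) => y in {0, ..., 2}; best 8*2 + 7*2 = 30
  x = 3: y <= min((13 - 3*3)/2, (7 - 1*3)/2) => y in {0, ..., 2}; best 8*3 + 7*2 = 38
  x = 4: y <= min((13 - 3*4)/2, (7 - 1*4)/2) => y in {0}; best 8*4 + 7*0 = 32
The maximum 8x + 7y = 38 is achieved at x = 3, y = 2.
Check: 3*3 + 2*2 = 13 <= 13 and 1*3 + 2*2 = 7 <= 7.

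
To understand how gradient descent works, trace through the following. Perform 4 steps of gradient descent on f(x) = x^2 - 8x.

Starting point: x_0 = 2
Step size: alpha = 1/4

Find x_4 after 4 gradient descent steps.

f(x) = x^2 - 8x, f'(x) = 2x + (-8)
Step 1: f'(2) = -4, x_1 = 2 - 1/4 * -4 = 3
Step 2: f'(3) = -2, x_2 = 3 - 1/4 * -2 = 7/2
Step 3: f'(7/2) = -1, x_3 = 7/2 - 1/4 * -1 = 15/4
Step 4: f'(15/4) = -1/2, x_4 = 15/4 - 1/4 * -1/2 = 31/8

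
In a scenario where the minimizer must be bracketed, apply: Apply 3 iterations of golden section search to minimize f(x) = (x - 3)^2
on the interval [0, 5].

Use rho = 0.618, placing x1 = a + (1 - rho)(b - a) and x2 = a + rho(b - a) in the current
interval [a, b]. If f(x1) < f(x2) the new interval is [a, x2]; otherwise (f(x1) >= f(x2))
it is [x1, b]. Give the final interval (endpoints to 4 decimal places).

Golden section search for min of f(x) = (x - 3)^2 on [0, 5].
Each step: x1 = a + (1 - rho)(b - a), x2 = a + rho(b - a); if f(x1) < f(x2) keep [a, x2], otherwise keep [x1, b].
Step 1: [0.0000, 5.0000], x1=1.9100 (f=1.1881), x2=3.0900 (f=0.0081); f(x1) > f(x2) => keep [1.9100, 5.0000]
Step 2: [1.9100, 5.0000], x1=3.0904 (f=0.0082), x2=3.8196 (f=0.6718); f(x1) < f(x2) => keep [1.9100, 3.8196]
Step 3: [1.9100, 3.8196], x1=2.6395 (f=0.1300), x2=3.0901 (f=0.0081); f(x1) > f(x2) => keep [2.6395, 3.8196]
Final interval: [2.6395, 3.8196]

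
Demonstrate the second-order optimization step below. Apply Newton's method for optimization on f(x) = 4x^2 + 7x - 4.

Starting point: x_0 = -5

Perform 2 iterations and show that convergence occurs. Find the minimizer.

f(x) = 4x^2 + 7x - 4, f'(x) = 8x + (7), f''(x) = 8
Step 1: f'(-5) = -33, x_1 = -5 - -33/8 = -7/8
Step 2: f'(-7/8) = 0, x_2 = -7/8 (converged)
Newton's method converges in 1 step for quadratics.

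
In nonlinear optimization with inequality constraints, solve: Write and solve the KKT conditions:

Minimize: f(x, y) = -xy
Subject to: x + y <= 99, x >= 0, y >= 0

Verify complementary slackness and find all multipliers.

Problem: min -xy s.t. x + y <= 99 (multiplier lambda), x >= 0 (mu_x), y >= 0 (mu_y)
KKT stationarity: -y + lambda - mu_x = 0, -x + lambda - mu_y = 0, with lambda, mu_x, mu_y >= 0
Complementary slackness: lambda*(x + y - 99) = 0, mu_x*x = 0, mu_y*y = 0
If lambda = 0: y = -mu_x <= 0 and x = -mu_y <= 0 force x = y = 0 with f = 0; but x = y = 99/2 is feasible with f = -9801/4 < 0, so this is not the minimum. Hence lambda > 0 and x + y = 99.
Try x > 0, y > 0 (so mu_x = mu_y = 0): y = lambda, x = lambda => x = y = lambda
x + y = 99 => 2*lambda = 99 => lambda = 99/2
x* = y* = 99/2 > 0, consistent with mu_x = mu_y = 0.
(Any feasible point with x = 0 or y = 0 has f = 0 > -9801/4, so the minimum is not on those boundaries.)
min(-xy) = -9801/4 (i.e. max xy = 9801/4)
Multipliers: lambda = 99/2, mu_x = 0, mu_y = 0
Complementary slackness: lambda*(x + y - 99) = 99/2*(99/2 + 99/2 - 99) = 0, mu_x*x = 0*99/2 = 0, mu_y*y = 0*99/2 = 0. Satisfied.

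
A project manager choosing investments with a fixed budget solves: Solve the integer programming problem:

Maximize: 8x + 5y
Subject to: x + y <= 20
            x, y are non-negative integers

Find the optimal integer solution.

Objective: 8x + 5y, constraint: x + y <= 20
Coefficient of x is 8 >= coefficient of y is 5, so allocate the entire budget to x.
Optimal: x = 20, y = 0, value = 160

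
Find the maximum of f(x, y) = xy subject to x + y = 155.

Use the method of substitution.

Substitute y = 155 - x into f(x,y) = xy:
g(x) = x(155 - x) = 155x - x^2
g'(x) = 155 - 2x = 0  =>  x = 155/2
y = 155 - 155/2 = 155/2
Maximum value = (155/2) * (155/2) = 24025/4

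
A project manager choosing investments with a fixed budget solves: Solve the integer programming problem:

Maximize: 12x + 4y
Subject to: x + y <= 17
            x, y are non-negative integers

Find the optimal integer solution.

Objective: 12x + 4y, constraint: x + y <= 17
Coefficient of x is 12 >= coefficient of y is 4, so allocate the entire budget to x.
Optimal: x = 17, y = 0, value = 204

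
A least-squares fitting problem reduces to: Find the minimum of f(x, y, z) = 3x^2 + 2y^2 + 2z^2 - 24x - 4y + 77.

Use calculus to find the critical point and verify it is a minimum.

f(x,y,z) = 3x^2 + 2y^2 + 2z^2 - 24x - 4y + 77
df/dx = 6x + (-24) = 0 => x = 4
df/dy = 4y + (-4) = 0 => y = 1
df/dz = 4z + (0) = 0 => z = 0
f(4,1,0) = 3*(4)^2 + 2*(1)^2 + 2*(0)^2 + -24*(4) + -4*(1) + 77 = 27
Hessian is diagonal with entries 6, 4, 4 > 0, confirmed minimum.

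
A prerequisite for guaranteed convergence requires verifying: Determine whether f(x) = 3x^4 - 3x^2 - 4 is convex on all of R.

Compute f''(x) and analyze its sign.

f(x) = 3x^4 - 3x^2 - 4
f'(x) = 12x^3 + -6x
f''(x) = 36x^2 + -6
f''(0) = -6 < 0, so not convex near x = 0
Therefore, f is not globally convex on R.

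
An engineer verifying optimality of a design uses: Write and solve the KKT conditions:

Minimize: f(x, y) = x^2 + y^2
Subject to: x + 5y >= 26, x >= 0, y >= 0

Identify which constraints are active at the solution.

KKT conditions for min x^2 + y^2 s.t. 1x + 5y >= 26, x >= 0, y >= 0:
Stationarity: 2x = mu*1 + mu_x, 2y = mu*5 + mu_y, with mu, mu_x, mu_y >= 0
Complementary slackness: mu*(x + 5y - 26) = 0, mu_x*x = 0, mu_y*y = 0
(0, 0) is infeasible (1*0 + 5*0 < 26), so if mu = 0 stationarity would force x = mu_x/2 >= 0, y = mu_y/2 >= 0 with mu_x*x = mu_y*y = 0, i.e. x = y = 0: contradiction. Hence mu > 0 and x + 5y = 26 is active.
Try x > 0, y > 0 (so mu_x = mu_y = 0): x = 1*mu/2, y = 5*mu/2
Substitute: 1*(1*mu/2) + 5*(5*mu/2) = 26
  mu*26/2 = 26 => mu = 2
x* = 1 > 0, y* = 5 > 0, consistent with mu_x = mu_y = 0.
f is convex and the constraints are linear, so this KKT point is the global minimum.
f* = 26
Active constraints: x + 5y >= 26 (holds with equality, mu = 2 > 0); x >= 0 and y >= 0 are inactive (mu_x = mu_y = 0).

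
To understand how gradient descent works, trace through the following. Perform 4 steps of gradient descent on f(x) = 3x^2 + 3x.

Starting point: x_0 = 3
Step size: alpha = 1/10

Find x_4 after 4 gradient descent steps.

f(x) = 3x^2 + 3x, f'(x) = 6x + (3)
Step 1: f'(3) = 21, x_1 = 3 - 1/10 * 21 = 9/10
Step 2: f'(9/10) = 42/5, x_2 = 9/10 - 1/10 * 42/5 = 3/50
Step 3: f'(3/50) = 84/25, x_3 = 3/50 - 1/10 * 84/25 = -69/250
Step 4: f'(-69/250) = 168/125, x_4 = -69/250 - 1/10 * 168/125 = -513/1250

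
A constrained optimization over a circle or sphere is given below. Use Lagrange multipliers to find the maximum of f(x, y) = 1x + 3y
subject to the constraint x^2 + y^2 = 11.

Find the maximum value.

Set up Lagrange conditions: grad f = lambda * grad g
  1 = 2*lambda*x
  3 = 2*lambda*y
From these: x/y = 1/3, so x = 1t, y = 3t for some t.
Substitute into constraint: (1t)^2 + (3t)^2 = 11
  t^2 * 10 = 11
  t = sqrt(11/10)
Maximum = 1*x + 3*y = (1^2 + 3^2)*t = 10 * sqrt(11/10) = sqrt(110)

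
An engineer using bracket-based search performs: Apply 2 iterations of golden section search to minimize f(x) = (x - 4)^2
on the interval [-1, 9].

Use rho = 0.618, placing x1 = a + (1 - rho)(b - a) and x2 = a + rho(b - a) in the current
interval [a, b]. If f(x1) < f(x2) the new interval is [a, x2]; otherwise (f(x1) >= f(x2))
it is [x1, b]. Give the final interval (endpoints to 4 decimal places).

Golden section search for min of f(x) = (x - 4)^2 on [-1, 9].
Each step: x1 = a + (1 - rho)(b - a), x2 = a + rho(b - a); if f(x1) < f(x2) keep [a, x2], otherwise keep [x1, b].
Step 1: [-1.0000, 9.0000], x1=2.8200 (f=1.3924), x2=5.1800 (f=1.3924); f(x1) = f(x2) (tie, not '<') => keep [2.8200, 9.0000]
Step 2: [2.8200, 9.0000], x1=5.1808 (f=1.3942), x2=6.6392 (f=6.9656); f(x1) < f(x2) => keep [2.8200, 6.6392]
Final interval: [2.8200, 6.6392]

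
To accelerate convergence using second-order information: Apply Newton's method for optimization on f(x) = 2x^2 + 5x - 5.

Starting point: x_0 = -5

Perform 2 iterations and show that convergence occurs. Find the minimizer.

f(x) = 2x^2 + 5x - 5, f'(x) = 4x + (5), f''(x) = 4
Step 1: f'(-5) = -15, x_1 = -5 - -15/4 = -5/4
Step 2: f'(-5/4) = 0, x_2 = -5/4 (converged)
Newton's method converges in 1 step for quadratics.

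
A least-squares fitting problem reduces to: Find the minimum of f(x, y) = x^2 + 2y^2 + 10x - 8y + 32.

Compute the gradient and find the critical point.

f(x,y) = x^2 + 2y^2 + 10x - 8y + 32
df/dx = 2x + (10) = 0  =>  x = -5
df/dy = 4y + (-8) = 0  =>  y = 2
f(-5, 2) = 1*(-5)^2 + 2*(2)^2 + 10*(-5) + -8*(2) + 32 = -1
Hessian is diagonal with entries 2, 4 > 0, so this is a minimum.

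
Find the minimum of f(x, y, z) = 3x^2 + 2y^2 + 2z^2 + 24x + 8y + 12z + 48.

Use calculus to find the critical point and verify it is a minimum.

f(x,y,z) = 3x^2 + 2y^2 + 2z^2 + 24x + 8y + 12z + 48
df/dx = 6x + (24) = 0 => x = -4
df/dy = 4y + (8) = 0 => y = -2
df/dz = 4z + (12) = 0 => z = -3
f(-4,-2,-3) = 3*(-4)^2 + 2*(-2)^2 + 2*(-3)^2 + 24*(-4) + 8*(-2) + 12*(-3) + 48 = -26
Hessian is diagonal with entries 6, 4, 4 > 0, confirmed minimum.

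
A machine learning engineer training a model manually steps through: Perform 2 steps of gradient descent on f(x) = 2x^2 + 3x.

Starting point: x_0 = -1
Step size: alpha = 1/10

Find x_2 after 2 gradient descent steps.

f(x) = 2x^2 + 3x, f'(x) = 4x + (3)
Step 1: f'(-1) = -1, x_1 = -1 - 1/10 * -1 = -9/10
Step 2: f'(-9/10) = -3/5, x_2 = -9/10 - 1/10 * -3/5 = -21/25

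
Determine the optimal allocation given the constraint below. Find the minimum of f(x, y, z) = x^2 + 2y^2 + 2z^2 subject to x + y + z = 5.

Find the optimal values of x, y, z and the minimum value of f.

Using Lagrange multipliers on f = x^2 + 2y^2 + 2z^2 with constraint x + y + z = 5:
Conditions: 2*1*x = lambda, 2*2*y = lambda, 2*2*z = lambda
So x = lambda/2, y = lambda/4, z = lambda/4
Substituting into constraint: lambda * (1) = 5
lambda = 5
x = 5/2, y = 5/4, z = 5/4
Minimum value = 25/2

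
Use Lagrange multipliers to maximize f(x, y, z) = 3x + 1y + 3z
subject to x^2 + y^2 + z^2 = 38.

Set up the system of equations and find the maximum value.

Lagrange conditions: 3 = 2*lambda*x, 1 = 2*lambda*y, 3 = 2*lambda*z
So x:3 = y:1 = z:3, i.e. x = 3t, y = 1t, z = 3t
Constraint: t^2*(3^2 + 1^2 + 3^2) = 38
  t^2 * 19 = 38  =>  t = sqrt(2)
Maximum = 3*3t + 1*1t + 3*3t = 19*sqrt(2) = sqrt(722)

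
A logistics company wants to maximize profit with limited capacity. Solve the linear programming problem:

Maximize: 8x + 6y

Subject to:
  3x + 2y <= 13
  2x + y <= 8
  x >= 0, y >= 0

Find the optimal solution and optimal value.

Feasible vertices: (0, 0), (0, 13/2), (3, 2), (4, 0)
Objective 8x + 6y at each:
  (0, 0): 0
  (0, 13/2): 39
  (3, 2): 36
  (4, 0): 32
Maximum is 39 at (0, 13/2).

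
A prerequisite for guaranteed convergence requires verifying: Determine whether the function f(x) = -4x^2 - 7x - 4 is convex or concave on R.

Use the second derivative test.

f(x) = -4x^2 - 7x - 4
f'(x) = -8x - 7
f''(x) = -8
Since f''(x) = -8 < 0 for all x, f is concave on R.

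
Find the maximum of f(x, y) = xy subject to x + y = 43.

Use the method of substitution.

Substitute y = 43 - x into f(x,y) = xy:
g(x) = x(43 - x) = 43x - x^2
g'(x) = 43 - 2x = 0  =>  x = 43/2
y = 43 - 43/2 = 43/2
Maximum value = (43/2) * (43/2) = 1849/4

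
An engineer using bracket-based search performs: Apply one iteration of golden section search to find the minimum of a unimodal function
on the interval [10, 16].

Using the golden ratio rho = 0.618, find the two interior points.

Golden section search on [10, 16].
Golden ratio rho = 0.618 (approx).
Interior points:
  x_1 = 10 + (1-0.618)*6 = 12.2920
  x_2 = 10 + 0.618*6 = 13.7080
Compare f(x_1) and f(x_2) to determine which subinterval to keep.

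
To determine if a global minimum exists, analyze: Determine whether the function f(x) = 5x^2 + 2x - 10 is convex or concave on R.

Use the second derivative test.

f(x) = 5x^2 + 2x - 10
f'(x) = 10x + 2
f''(x) = 10
Since f''(x) = 10 > 0 for all x, f is convex on R.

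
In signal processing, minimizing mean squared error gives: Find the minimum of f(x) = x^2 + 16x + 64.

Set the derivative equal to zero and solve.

f(x) = x^2 + 16x + 64
f'(x) = 2x + (16) = 0
x = -16/2 = -8
f(-8) = 0
Since f''(x) = 2 > 0, this is a minimum.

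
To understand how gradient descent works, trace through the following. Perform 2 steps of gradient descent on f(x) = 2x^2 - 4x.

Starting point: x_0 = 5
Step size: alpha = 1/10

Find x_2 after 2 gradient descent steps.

f(x) = 2x^2 - 4x, f'(x) = 4x + (-4)
Step 1: f'(5) = 16, x_1 = 5 - 1/10 * 16 = 17/5
Step 2: f'(17/5) = 48/5, x_2 = 17/5 - 1/10 * 48/5 = 61/25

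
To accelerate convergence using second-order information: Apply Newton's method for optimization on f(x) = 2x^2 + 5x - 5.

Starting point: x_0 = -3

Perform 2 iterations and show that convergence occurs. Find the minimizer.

f(x) = 2x^2 + 5x - 5, f'(x) = 4x + (5), f''(x) = 4
Step 1: f'(-3) = -7, x_1 = -3 - -7/4 = -5/4
Step 2: f'(-5/4) = 0, x_2 = -5/4 (converged)
Newton's method converges in 1 step for quadratics.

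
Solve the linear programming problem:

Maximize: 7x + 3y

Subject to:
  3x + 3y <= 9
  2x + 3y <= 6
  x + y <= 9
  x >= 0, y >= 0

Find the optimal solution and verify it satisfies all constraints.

Feasible vertices: (0, 0), (0, 2), (3, 0)
Objective 7x + 3y at each vertex:
  (0, 0): 0
  (0, 2): 6
  (3, 0): 21
Maximum is 21 at (3, 0).
Verify constraints at (x, y) = (3, 0):
  3*3 + 3*0 = 9 <= 9 (active)
  2*3 + 3*0 = 6 <= 6 (active)
  1*3 + 1*0 = 3 <= 9
  x = 3 >= 0, y = 0 >= 0. All constraints satisfied.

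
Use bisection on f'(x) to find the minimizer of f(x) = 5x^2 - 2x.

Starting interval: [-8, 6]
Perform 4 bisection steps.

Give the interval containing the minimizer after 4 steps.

Finding critical point of f(x) = 5x^2 - 2x using bisection on f'(x) = 10x + -2.
f'(x) = 0 when x = 1/5.
Starting interval: [-8, 6]
Step 1: mid = -1, f'(mid) = -12, new interval = [-1, 6]
Step 2: mid = 5/2, f'(mid) = 23, new interval = [-1, 5/2]
Step 3: mid = 3/4, f'(mid) = 11/2, new interval = [-1, 3/4]
Step 4: mid = -1/8, f'(mid) = -13/4, new interval = [-1/8, 3/4]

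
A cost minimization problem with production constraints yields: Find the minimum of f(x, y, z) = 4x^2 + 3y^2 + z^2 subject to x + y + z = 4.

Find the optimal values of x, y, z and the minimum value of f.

Using Lagrange multipliers on f = 4x^2 + 3y^2 + z^2 with constraint x + y + z = 4:
Conditions: 2*4*x = lambda, 2*3*y = lambda, 2*1*z = lambda
So x = lambda/8, y = lambda/6, z = lambda/2
Substituting into constraint: lambda * (19/24) = 4
lambda = 96/19
x = 12/19, y = 16/19, z = 48/19
Minimum value = 192/19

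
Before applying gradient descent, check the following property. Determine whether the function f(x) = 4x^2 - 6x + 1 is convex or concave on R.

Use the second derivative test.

f(x) = 4x^2 - 6x + 1
f'(x) = 8x - 6
f''(x) = 8
Since f''(x) = 8 > 0 for all x, f is convex on R.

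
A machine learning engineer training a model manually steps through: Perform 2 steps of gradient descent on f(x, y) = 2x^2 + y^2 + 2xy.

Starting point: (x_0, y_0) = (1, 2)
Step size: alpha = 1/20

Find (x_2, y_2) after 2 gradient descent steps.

f(x,y) = 2x^2 + y^2 + 2xy
grad_x = 4x + 2y, grad_y = 2y + 2x
Step 1: grad = (8, 6), (3/5, 17/10)
Step 2: grad = (29/5, 23/5), (31/100, 147/100)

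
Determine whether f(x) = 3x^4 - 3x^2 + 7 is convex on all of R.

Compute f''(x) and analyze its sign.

f(x) = 3x^4 - 3x^2 + 7
f'(x) = 12x^3 + -6x
f''(x) = 36x^2 + -6
f''(0) = -6 < 0, so not convex near x = 0
Therefore, f is not globally convex on R.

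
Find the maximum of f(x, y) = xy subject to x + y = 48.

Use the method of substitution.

Substitute y = 48 - x into f(x,y) = xy:
g(x) = x(48 - x) = 48x - x^2
g'(x) = 48 - 2x = 0  =>  x = 24
y = 48 - 24 = 24
Maximum value = 24 * 24 = 576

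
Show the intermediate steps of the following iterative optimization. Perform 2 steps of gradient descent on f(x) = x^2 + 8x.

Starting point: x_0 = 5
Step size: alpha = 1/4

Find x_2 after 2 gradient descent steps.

f(x) = x^2 + 8x, f'(x) = 2x + (8)
Step 1: f'(5) = 18, x_1 = 5 - 1/4 * 18 = 1/2
Step 2: f'(1/2) = 9, x_2 = 1/2 - 1/4 * 9 = -7/4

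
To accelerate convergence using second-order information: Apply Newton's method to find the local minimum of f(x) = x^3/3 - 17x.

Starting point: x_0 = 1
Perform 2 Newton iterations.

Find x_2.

f(x) = x^3/3 - 17x
f'(x) = x^2 - 17, f''(x) = 2x
Newton update: x_{n+1} = x_n - (x_n^2 - 17)/(2*x_n)
Step 1: x_0 = 1, f'=-16, f''=2, x_1 = 9
Step 2: x_1 = 9, f'=64, f''=18, x_2 = 49/9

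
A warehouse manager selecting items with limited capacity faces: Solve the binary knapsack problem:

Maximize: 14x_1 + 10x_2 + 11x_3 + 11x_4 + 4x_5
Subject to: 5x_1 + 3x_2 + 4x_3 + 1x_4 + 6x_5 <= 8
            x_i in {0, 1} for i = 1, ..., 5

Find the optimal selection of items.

Items: item 1 (v=14, w=5), item 2 (v=10, w=3), item 3 (v=11, w=4), item 4 (v=11, w=1), item 5 (v=4, w=6)
Capacity: 8
Checking all 32 subsets (w = total weight, v = total value):
  {}: w = 0, v = 0
  {1}: w = 5, v = 14
  {2}: w = 3, v = 10
  {3}: w = 4, v = 11
  {4}: w = 1, v = 11
  {5}: w = 6, v = 4
  {1, 2}: w = 8, v = 24
  {1, 3}: w = 9 > 8, infeasible
  {1, 4}: w = 6, v = 25
  {1, 5}: w = 11 > 8, infeasible
  {2, 3}: w = 7, v = 21
  {2, 4}: w = 4, v = 21
  {2, 5}: w = 9 > 8, infeasible
  {3, 4}: w = 5, v = 22
  {3, 5}: w = 10 > 8, infeasible
  {4, 5}: w = 7, v = 15
  {1, 2, 3}: w = 12 > 8, infeasible
  {1, 2, 4}: w = 9 > 8, infeasible
  {1, 2, 5}: w = 14 > 8, infeasible
  {1, 3, 4}: w = 10 > 8, infeasible
  {1, 3, 5}: w = 15 > 8, infeasible
  {1, 4, 5}: w = 12 > 8, infeasible
  {2, 3, 4}: w = 8, v = 32
  {2, 3, 5}: w = 13 > 8, infeasible
  {2, 4, 5}: w = 10 > 8, infeasible
  {3, 4, 5}: w = 11 > 8, infeasible
  {1, 2, 3, 4}: w = 13 > 8, infeasible
  {1, 2, 3, 5}: w = 18 > 8, infeasible
  {1, 2, 4, 5}: w = 15 > 8, infeasible
  {1, 3, 4, 5}: w = 16 > 8, infeasible
  {2, 3, 4, 5}: w = 14 > 8, infeasible
  {1, 2, 3, 4, 5}: w = 19 > 8, infeasible
Best feasible subset: items [2, 3, 4]
Total weight: 8 <= 8, total value: 32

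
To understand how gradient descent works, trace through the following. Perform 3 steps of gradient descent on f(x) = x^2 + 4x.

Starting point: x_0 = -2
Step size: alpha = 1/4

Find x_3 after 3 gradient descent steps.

f(x) = x^2 + 4x, f'(x) = 2x + (4)
Step 1: f'(-2) = 0, x_1 = -2 - 1/4 * 0 = -2
Step 2: f'(-2) = 0, x_2 = -2 - 1/4 * 0 = -2
Step 3: f'(-2) = 0, x_3 = -2 - 1/4 * 0 = -2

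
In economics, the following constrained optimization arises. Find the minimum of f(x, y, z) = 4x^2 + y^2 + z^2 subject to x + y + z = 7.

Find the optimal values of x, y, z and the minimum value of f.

Using Lagrange multipliers on f = 4x^2 + y^2 + z^2 with constraint x + y + z = 7:
Conditions: 2*4*x = lambda, 2*1*y = lambda, 2*1*z = lambda
So x = lambda/8, y = lambda/2, z = lambda/2
Substituting into constraint: lambda * (9/8) = 7
lambda = 56/9
x = 7/9, y = 28/9, z = 28/9
Minimum value = 196/9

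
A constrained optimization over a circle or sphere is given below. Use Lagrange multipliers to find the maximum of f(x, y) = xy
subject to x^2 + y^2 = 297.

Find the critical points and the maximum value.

Lagrange conditions: y = 2*lambda*x and x = 2*lambda*y
If x = 0 then y = 0, violating the constraint, so x, y != 0.
Dividing: y/x = x/y => x^2 = y^2 => y = x or y = -x
Constraint: 2x^2 = 297 => x^2 = 297/2 => x = +/-sqrt(297/2)
Critical points: (sqrt(297/2), sqrt(297/2)), (-sqrt(297/2), -sqrt(297/2)), (sqrt(297/2), -sqrt(297/2)), (-sqrt(297/2), sqrt(297/2))
  y = x:  xy = x^2 = 297/2  at (sqrt(297/2), sqrt(297/2)) and (-sqrt(297/2), -sqrt(297/2))
  y = -x: xy = -x^2 = -297/2 at (sqrt(297/2), -sqrt(297/2)) and (-sqrt(297/2), sqrt(297/2))
Maximum xy = 297/2 at (sqrt(297/2), sqrt(297/2)) and (-sqrt(297/2), -sqrt(297/2))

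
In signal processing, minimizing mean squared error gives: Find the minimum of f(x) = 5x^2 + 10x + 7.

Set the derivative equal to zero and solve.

f(x) = 5x^2 + 10x + 7
f'(x) = 10x + (10) = 0
x = -10/10 = -1
f(-1) = 2
Since f''(x) = 10 > 0, this is a minimum.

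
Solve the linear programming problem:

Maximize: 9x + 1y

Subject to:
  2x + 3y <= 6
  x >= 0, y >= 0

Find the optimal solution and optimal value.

The feasible region has vertices at [(0, 0), (3, 0), (0, 2)].
Checking objective 9x + 1y at each vertex:
  (0, 0): 9*0 + 1*0 = 0
  (3, 0): 9*3 + 1*0 = 27
  (0, 2): 9*0 + 1*2 = 2
Maximum is 27 at (3, 0).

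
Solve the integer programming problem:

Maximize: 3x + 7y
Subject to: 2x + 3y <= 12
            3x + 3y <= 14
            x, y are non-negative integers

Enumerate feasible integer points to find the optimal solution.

Constraint 1: 2x + 3y <= 12
Constraint 2: 3x + 3y <= 14
Feasible x range (need y >= 0): 0 <= x <= min(12/2, 14/3) => x in {0, ..., 4}.
Enumerate feasible integer points row by row (the coefficient of y is 7 > 0, so for each x the largest feasible y gives the best value):
  x = 0: y <= min((12 - 2*0)/3, (14 - 3*0)/3) => y in {0, ..., 4}; best 3*0 + 7*4 = 28
  x = 1: y <= min((12 - 2*1)/3, (14 - 3*1)/3) => y in {0, ..., 3}; best 3*1 + 7*3 = 24
  x = 2: y <= min((12 - 2*2)/3, (14 - 3*2)/3) => y in {0, ..., 2}; best 3*2 + 7*2 = 20
  x = 3: y <= min((12 - 2*3)/3, (14 - 3*3)/3) => y in {0, ..., 1}; best 3*3 + 7*1 = 16
  x = 4: y <= min((12 - 2*4)/3, (14 - 3*4)/3) => y in {0}; best 3*4 + 7*0 = 12
The maximum 3x + 7y = 28 is achieved at x = 0, y = 4.
Check: 2*0 + 3*4 = 12 <= 12 and 3*0 + 3*4 = 12 <= 14.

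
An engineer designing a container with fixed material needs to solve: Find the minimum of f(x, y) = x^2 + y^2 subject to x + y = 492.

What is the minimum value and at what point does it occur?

Substitute y = 492 - x into f(x,y) = x^2 + y^2:
g(x) = x^2 + (492 - x)^2 = 2x^2 - 984x + 242064
g'(x) = 4x - 984 = 0  =>  x = 246
y = 492 - 246 = 246
Minimum value = 246^2 + 246^2 = 121032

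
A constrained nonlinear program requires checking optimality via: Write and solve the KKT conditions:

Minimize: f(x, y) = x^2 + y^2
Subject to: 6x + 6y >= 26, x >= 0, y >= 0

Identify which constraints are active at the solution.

KKT conditions for min x^2 + y^2 s.t. 6x + 6y >= 26, x >= 0, y >= 0:
Stationarity: 2x = mu*6 + mu_x, 2y = mu*6 + mu_y, with mu, mu_x, mu_y >= 0
Complementary slackness: mu*(6x + 6y - 26) = 0, mu_x*x = 0, mu_y*y = 0
(0, 0) is infeasible (6*0 + 6*0 < 26), so if mu = 0 stationarity would force x = mu_x/2 >= 0, y = mu_y/2 >= 0 with mu_x*x = mu_y*y = 0, i.e. x = y = 0: contradiction. Hence mu > 0 and 6x + 6y = 26 is active.
Try x > 0, y > 0 (so mu_x = mu_y = 0): x = 6*mu/2, y = 6*mu/2
Substitute: 6*(6*mu/2) + 6*(6*mu/2) = 26
  mu*72/2 = 26 => mu = 13/18
x* = 13/6 > 0, y* = 13/6 > 0, consistent with mu_x = mu_y = 0.
f is convex and the constraints are linear, so this KKT point is the global minimum.
f* = 169/18
Active constraints: 6x + 6y >= 26 (holds with equality, mu = 13/18 > 0); x >= 0 and y >= 0 are inactive (mu_x = mu_y = 0).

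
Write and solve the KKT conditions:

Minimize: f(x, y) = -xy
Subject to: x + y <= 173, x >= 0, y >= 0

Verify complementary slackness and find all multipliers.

Problem: min -xy s.t. x + y <= 173 (multiplier lambda), x >= 0 (mu_x), y >= 0 (mu_y)
KKT stationarity: -y + lambda - mu_x = 0, -x + lambda - mu_y = 0, with lambda, mu_x, mu_y >= 0
Complementary slackness: lambda*(x + y - 173) = 0, mu_x*x = 0, mu_y*y = 0
If lambda = 0: y = -mu_x <= 0 and x = -mu_y <= 0 force x = y = 0 with f = 0; but x = y = 173/2 is feasible with f = -29929/4 < 0, so this is not the minimum. Hence lambda > 0 and x + y = 173.
Try x > 0, y > 0 (so mu_x = mu_y = 0): y = lambda, x = lambda => x = y = lambda
x + y = 173 => 2*lambda = 173 => lambda = 173/2
x* = y* = 173/2 > 0, consistent with mu_x = mu_y = 0.
(Any feasible point with x = 0 or y = 0 has f = 0 > -29929/4, so the minimum is not on those boundaries.)
min(-xy) = -29929/4 (i.e. max xy = 29929/4)
Multipliers: lambda = 173/2, mu_x = 0, mu_y = 0
Complementary slackness: lambda*(x + y - 173) = 173/2*(173/2 + 173/2 - 173) = 0, mu_x*x = 0*173/2 = 0, mu_y*y = 0*173/2 = 0. Satisfied.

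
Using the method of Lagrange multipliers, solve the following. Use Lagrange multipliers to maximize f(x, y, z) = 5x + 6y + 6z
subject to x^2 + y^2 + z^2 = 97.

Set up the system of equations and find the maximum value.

Lagrange conditions: 5 = 2*lambda*x, 6 = 2*lambda*y, 6 = 2*lambda*z
So x:5 = y:6 = z:6, i.e. x = 5t, y = 6t, z = 6t
Constraint: t^2*(5^2 + 6^2 + 6^2) = 97
  t^2 * 97 = 97  =>  t = sqrt(1)
Maximum = 5*5t + 6*6t + 6*6t = 97*sqrt(1) = 97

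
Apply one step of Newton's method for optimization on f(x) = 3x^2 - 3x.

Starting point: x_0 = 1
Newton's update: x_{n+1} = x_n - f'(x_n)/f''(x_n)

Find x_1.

f(x) = 3x^2 - 3x
f'(x) = 6x + (-3), f''(x) = 6
Newton step: x_1 = x_0 - f'(x_0)/f''(x_0)
f'(1) = 3
x_1 = 1 - 3/6 = 1/2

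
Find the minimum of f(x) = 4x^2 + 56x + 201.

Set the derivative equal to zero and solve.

f(x) = 4x^2 + 56x + 201
f'(x) = 8x + (56) = 0
x = -56/8 = -7
f(-7) = 5
Since f''(x) = 8 > 0, this is a minimum.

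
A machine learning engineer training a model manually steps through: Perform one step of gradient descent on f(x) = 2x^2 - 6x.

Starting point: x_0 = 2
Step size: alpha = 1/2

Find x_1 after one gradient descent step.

f(x) = 2x^2 - 6x
f'(x) = 4x - 6
f'(2) = 4*2 + (-6) = 2
x_1 = x_0 - alpha * f'(x_0) = 2 - 1/2 * 2 = 1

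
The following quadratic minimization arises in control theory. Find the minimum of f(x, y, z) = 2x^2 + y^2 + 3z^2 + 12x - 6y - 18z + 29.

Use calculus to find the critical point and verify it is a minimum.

f(x,y,z) = 2x^2 + y^2 + 3z^2 + 12x - 6y - 18z + 29
df/dx = 4x + (12) = 0 => x = -3
df/dy = 2y + (-6) = 0 => y = 3
df/dz = 6z + (-18) = 0 => z = 3
f(-3,3,3) = 2*(-3)^2 + 1*(3)^2 + 3*(3)^2 + 12*(-3) + -6*(3) + -18*(3) + 29 = -25
Hessian is diagonal with entries 4, 2, 6 > 0, confirmed minimum.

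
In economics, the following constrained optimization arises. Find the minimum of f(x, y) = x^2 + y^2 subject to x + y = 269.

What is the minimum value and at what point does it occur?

Substitute y = 269 - x into f(x,y) = x^2 + y^2:
g(x) = x^2 + (269 - x)^2 = 2x^2 - 538x + 72361
g'(x) = 4x - 538 = 0  =>  x = 269/2
y = 269 - 269/2 = 269/2
Minimum value = (269/2)^2 + (269/2)^2 = 72361/2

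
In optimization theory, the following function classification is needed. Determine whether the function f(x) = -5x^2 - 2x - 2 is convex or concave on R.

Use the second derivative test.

f(x) = -5x^2 - 2x - 2
f'(x) = -10x - 2
f''(x) = -10
Since f''(x) = -10 < 0 for all x, f is concave on R.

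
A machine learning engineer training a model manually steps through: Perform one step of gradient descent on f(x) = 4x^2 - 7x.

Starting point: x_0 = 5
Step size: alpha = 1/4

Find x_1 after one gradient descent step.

f(x) = 4x^2 - 7x
f'(x) = 8x - 7
f'(5) = 8*5 + (-7) = 33
x_1 = x_0 - alpha * f'(x_0) = 5 - 1/4 * 33 = -13/4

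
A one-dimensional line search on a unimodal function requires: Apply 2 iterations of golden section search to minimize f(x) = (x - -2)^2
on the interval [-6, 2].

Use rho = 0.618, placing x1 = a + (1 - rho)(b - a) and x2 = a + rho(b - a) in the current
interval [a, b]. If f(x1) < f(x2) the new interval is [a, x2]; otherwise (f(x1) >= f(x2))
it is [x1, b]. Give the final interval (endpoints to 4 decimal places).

Golden section search for min of f(x) = (x - -2)^2 on [-6, 2].
Each step: x1 = a + (1 - rho)(b - a), x2 = a + rho(b - a); if f(x1) < f(x2) keep [a, x2], otherwise keep [x1, b].
Step 1: [-6.0000, 2.0000], x1=-2.9440 (f=0.8911), x2=-1.0560 (f=0.8911); f(x1) = f(x2) (tie, not '<') => keep [-2.9440, 2.0000]
Step 2: [-2.9440, 2.0000], x1=-1.0554 (f=0.8923), x2=0.1114 (f=4.4580); f(x1) < f(x2) => keep [-2.9440, 0.1114]
Final interval: [-2.9440, 0.1114]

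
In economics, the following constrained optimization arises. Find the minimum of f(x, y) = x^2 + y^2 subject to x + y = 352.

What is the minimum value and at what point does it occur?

Substitute y = 352 - x into f(x,y) = x^2 + y^2:
g(x) = x^2 + (352 - x)^2 = 2x^2 - 704x + 123904
g'(x) = 4x - 704 = 0  =>  x = 176
y = 352 - 176 = 176
Minimum value = 176^2 + 176^2 = 61952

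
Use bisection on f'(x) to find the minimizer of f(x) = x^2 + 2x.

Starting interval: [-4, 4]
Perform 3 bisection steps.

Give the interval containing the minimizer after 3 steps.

Finding critical point of f(x) = x^2 + 2x using bisection on f'(x) = 2x + 2.
f'(x) = 0 when x = -1.
Starting interval: [-4, 4]
Step 1: mid = 0, f'(mid) = 2, new interval = [-4, 0]
Step 2: mid = -2, f'(mid) = -2, new interval = [-2, 0]
Step 3: mid = -1, f'(mid) = 0, new interval = [-1, -1]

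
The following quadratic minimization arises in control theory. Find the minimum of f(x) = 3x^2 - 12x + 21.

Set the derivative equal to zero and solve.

f(x) = 3x^2 - 12x + 21
f'(x) = 6x + (-12) = 0
x = 12/6 = 2
f(2) = 9
Since f''(x) = 6 > 0, this is a minimum.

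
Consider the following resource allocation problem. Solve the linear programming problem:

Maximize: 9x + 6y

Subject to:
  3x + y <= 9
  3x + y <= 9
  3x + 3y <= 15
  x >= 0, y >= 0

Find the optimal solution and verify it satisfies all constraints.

Feasible vertices: (0, 0), (0, 5), (2, 3), (3, 0)
Objective 9x + 6y at each vertex:
  (0, 0): 0
  (0, 5): 30
  (2, 3): 36
  (3, 0): 27
Maximum is 36 at (2, 3).
Verify constraints at (x, y) = (2, 3):
  3*2 + 1*3 = 9 <= 9 (active)
  3*2 + 1*3 = 9 <= 9 (active)
  3*2 + 3*3 = 15 <= 15 (active)
  x = 2 >= 0, y = 3 >= 0. All constraints satisfied.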